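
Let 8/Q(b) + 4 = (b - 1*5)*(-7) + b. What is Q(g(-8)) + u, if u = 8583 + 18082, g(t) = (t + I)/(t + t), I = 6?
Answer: 3226497/121 ≈ 26665.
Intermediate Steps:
g(t) = (6 + t)/(2*t) (g(t) = (t + 6)/(t + t) = (6 + t)/((2*t)) = (6 + t)*(1/(2*t)) = (6 + t)/(2*t))
u = 26665
Q(b) = 8/(31 - 6*b) (Q(b) = 8/(-4 + ((b - 1*5)*(-7) + b)) = 8/(-4 + ((b - 5)*(-7) + b)) = 8/(-4 + ((-5 + b)*(-7) + b)) = 8/(-4 + ((35 - 7*b) + b)) = 8/(-4 + (35 - 6*b)) = 8/(31 - 6*b))
Q(g(-8)) + u = -8/(-31 + 6*((½)*(6 - 8)/(-8))) + 26665 = -8/(-31 + 6*((½)*(-⅛)*(-2))) + 26665 = -8/(-31 + 6*(⅛)) + 26665 = -8/(-31 + ¾) + 26665 = -8/(-121/4) + 26665 = -8*(-4/121) + 26665 = 32/121 + 26665 = 3226497/121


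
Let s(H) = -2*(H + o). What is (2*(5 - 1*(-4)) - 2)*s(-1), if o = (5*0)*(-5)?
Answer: 32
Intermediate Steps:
o = 0 (o = 0*(-5) = 0)
s(H) = -2*H (s(H) = -2*(H + 0) = -2*H)
(2*(5 - 1*(-4)) - 2)*s(-1) = (2*(5 - 1*(-4)) - 2)*(-2*(-1)) = (2*(5 + 4) - 2)*2 = (2*9 - 2)*2 = (18 - 2)*2 = 16*2 = 32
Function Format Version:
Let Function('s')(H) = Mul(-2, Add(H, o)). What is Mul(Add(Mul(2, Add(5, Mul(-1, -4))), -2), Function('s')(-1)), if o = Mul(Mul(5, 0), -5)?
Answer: 32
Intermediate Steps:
o = 0 (o = Mul(0, -5) = 0)
Function('s')(H) = Mul(-2, H) (Function('s')(H) = Mul(-2, Add(H, 0)) = Mul(-2, H))
Mul(Add(Mul(2, Add(5, Mul(-1, -4))), -2), Function('s')(-1)) = Mul(Add(Mul(2, Add(5, Mul(-1, -4))), -2), Mul(-2, -1)) = Mul(Add(Mul(2, Add(5, 4)), -2), 2) = Mul(Add(Mul(2, 9), -2), 2) = Mul(Add(18, -2), 2) = Mul(16, 2) = 32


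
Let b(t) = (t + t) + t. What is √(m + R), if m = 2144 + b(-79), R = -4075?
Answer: 2*I*√542 ≈ 46.562*I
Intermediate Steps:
b(t) = 3*t (b(t) = 2*t + t = 3*t)
m = 1907 (m = 2144 + 3*(-79) = 2144 - 237 = 1907)
√(m + R) = √(1907 - 4075) = √(-2168) = 2*I*√542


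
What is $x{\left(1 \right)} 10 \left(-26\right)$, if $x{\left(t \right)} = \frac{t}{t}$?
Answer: $-260$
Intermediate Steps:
$x{\left(t \right)} = 1$
$x{\left(1 \right)} 10 \left(-26\right) = 1 \cdot 10 \left(-26\right) = 10 \left(-26\right) = -260$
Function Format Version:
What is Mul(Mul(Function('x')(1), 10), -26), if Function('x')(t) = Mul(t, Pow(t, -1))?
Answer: -260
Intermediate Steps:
Function('x')(t) = 1
Mul(Mul(Function('x')(1), 10), -26) = Mul(Mul(1, 10), -26) = Mul(10, -26) = -260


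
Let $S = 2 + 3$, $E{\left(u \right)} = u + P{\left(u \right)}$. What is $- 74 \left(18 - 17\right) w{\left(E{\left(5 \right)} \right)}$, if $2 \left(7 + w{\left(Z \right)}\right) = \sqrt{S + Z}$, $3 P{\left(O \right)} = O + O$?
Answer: $518 - \frac{74 \sqrt{30}}{3} \approx 382.9$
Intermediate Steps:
$P{\left(O \right)} = \frac{2 O}{3}$ ($P{\left(O \right)} = \frac{O + O}{3} = \frac{2 O}{3}$)
$E{\left(u \right)} = \frac{5 u}{3}$ ($E{\left(u \right)} = u + \frac{2 u}{3} = \frac{5 u}{3}$)
$S = 5$
$w{\left(Z \right)} = -7 + \frac{\sqrt{5 + Z}}{2}$
$- 74 \left(18 - 17\right) w{\left(E{\left(5 \right)} \right)} = - 74 \left(18 - 17\right) \left(-7 + \frac{\sqrt{5 + \frac{5}{3} \cdot 5}}{2}\right) = \left(-74\right) 1 \left(-7 + \frac{\sqrt{5 + \frac{25}{3}}}{2}\right) = - 74 \left(-7 + \frac{\sqrt{\frac{40}{3}}}{2}\right) = - 74 \left(-7 + \frac{\frac{2}{3} \sqrt{30}}{2}\right) = - 74 \left(-7 + \frac{\sqrt{30}}{3}\right) = 518 - \frac{74 \sqrt{30}}{3}$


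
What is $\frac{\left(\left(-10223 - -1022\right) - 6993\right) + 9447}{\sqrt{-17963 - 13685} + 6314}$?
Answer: $- \frac{21300279}{19949122} + \frac{6747 i \sqrt{1978}}{9974561} \approx -1.0677 + 0.030084 i$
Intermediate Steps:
$\frac{\left(\left(-10223 - -1022\right) - 6993\right) + 9447}{\sqrt{-17963 - 13685} + 6314} = \frac{\left(\left(-10223 + 1022\right) - 6993\right) + 9447}{\sqrt{-31648} + 6314} = \frac{\left(-9201 - 6993\right) + 9447}{4 i \sqrt{1978} + 6314} = \frac{-16194 + 9447}{6314 + 4 i \sqrt{1978}} = - \frac{6747}{6314 + 4 i \sqrt{1978}}$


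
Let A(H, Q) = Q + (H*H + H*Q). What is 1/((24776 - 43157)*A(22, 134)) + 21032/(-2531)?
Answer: -1378577061203/165898561026 ≈ -8.3098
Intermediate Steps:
A(H, Q) = Q + H**2 + H*Q (A(H, Q) = Q + (H**2 + H*Q) = Q + H**2 + H*Q)
1/((24776 - 43157)*A(22, 134)) + 21032/(-2531) = 1/((24776 - 43157)*(134 + 22**2 + 22*134)) + 21032/(-2531) = 1/((-18381)*(134 + 484 + 2948)) + 21032*(-1/2531) = -1/18381/3566 - 21032/2531 = -1/18381*1/3566 - 21032/2531 = -1/65546646 - 21032/2531 = -1378577061203/165898561026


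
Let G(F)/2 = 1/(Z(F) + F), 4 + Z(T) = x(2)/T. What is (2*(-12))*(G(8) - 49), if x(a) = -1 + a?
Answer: 12808/11 ≈ 1164.4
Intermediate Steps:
Z(T) = -4 + 1/T (Z(T) = -4 + (-1 + 2)/T = -4 + 1/T)
G(F) = 2/(-4 + F + 1/F) (G(F) = 2/((-4 + 1/F) + F) = 2/(-4 + F + 1/F))
(2*(-12))*(G(8) - 49) = (2*(-12))*(2*8/(1 + 8*(-4 + 8)) - 49) = -24*(2*8/(1 + 8*4) - 49) = -24*(2*8/(1 + 32) - 49) = -24*(2*8/33 - 49) = -24*(2*8*(1/33) - 49) = -24*(16/33 - 49) = -24*(-1601/33) = 12808/11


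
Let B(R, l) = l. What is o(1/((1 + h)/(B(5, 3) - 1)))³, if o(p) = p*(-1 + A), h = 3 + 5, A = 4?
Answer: 8/27 ≈ 0.29630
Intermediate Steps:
h = 8
o(p) = 3*p (o(p) = p*(-1 + 4) = p*3 = 3*p)
o(1/((1 + h)/(B(5, 3) - 1)))³ = (3/(((1 + 8)/(3 - 1))))³ = (3/((9/2)))³ = (3/((9*(½))))³ = (3/(9/2))³ = (3*(2/9))³ = (⅔)³ = 8/27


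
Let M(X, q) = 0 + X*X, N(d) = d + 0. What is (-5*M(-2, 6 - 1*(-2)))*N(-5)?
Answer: 100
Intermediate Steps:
N(d) = d
M(X, q) = X**2 (M(X, q) = 0 + X**2 = X**2)
(-5*M(-2, 6 - 1*(-2)))*N(-5) = -5*(-2)**2*(-5) = -5*4*(-5) = -20*(-5) = 100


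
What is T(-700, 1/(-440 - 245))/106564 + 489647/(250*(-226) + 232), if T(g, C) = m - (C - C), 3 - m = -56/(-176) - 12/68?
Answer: -4878697424275/560639384712 ≈ -8.7020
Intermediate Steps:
m = 1069/374 (m = 3 - (-56/(-176) - 12/68) = 3 - (-56*(-1/176) - 12*1/68) = 3 - (7/22 - 3/17) = 3 - 1*53/374 = 3 - 53/374 = 1069/374 ≈ 2.8583)
T(g, C) = 1069/374 (T(g, C) = 1069/374 - (C - C) = 1069/374 - 1*0 = 1069/374 + 0 = 1069/374)
T(-700, 1/(-440 - 245))/106564 + 489647/(250*(-226) + 232) = (1069/374)/106564 + 489647/(250*(-226) + 232) = (1069/374)*(1/106564) + 489647/(-56500 + 232) = 1069/39854936 + 489647/(-56268) = 1069/39854936 + 489647*(-1/56268) = 1069/39854936 - 489647/56268 = -4878697424275/560639384712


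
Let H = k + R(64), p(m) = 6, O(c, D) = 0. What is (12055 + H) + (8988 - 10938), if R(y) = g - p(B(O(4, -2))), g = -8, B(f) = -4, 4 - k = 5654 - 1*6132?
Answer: 10573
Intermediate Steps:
k = 482 (k = 4 - (5654 - 1*6132) = 4 - (5654 - 6132) = 4 - 1*(-478) = 4 + 478 = 482)
R(y) = -14 (R(y) = -8 - 1*6 = -8 - 6 = -14)
H = 468 (H = 482 - 14 = 468)
(12055 + H) + (8988 - 10938) = (12055 + 468) + (8988 - 10938) = 12523 - 1950 = 10573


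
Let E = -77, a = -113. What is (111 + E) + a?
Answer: -79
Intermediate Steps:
(111 + E) + a = (111 - 77) - 113 = 34 - 113 = -79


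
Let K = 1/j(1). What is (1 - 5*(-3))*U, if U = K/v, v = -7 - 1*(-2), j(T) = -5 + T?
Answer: ⅘ ≈ 0.80000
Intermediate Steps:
K = -¼ (K = 1/(-5 + 1) = 1/(-4) = -¼ ≈ -0.25000)
v = -5 (v = -7 + 2 = -5)
U = 1/20 (U = -¼/(-5) = -¼*(-⅕) = 1/20 ≈ 0.050000)
(1 - 5*(-3))*U = (1 - 5*(-3))*(1/20) = (1 + 15)*(1/20) = 16*(1/20) = ⅘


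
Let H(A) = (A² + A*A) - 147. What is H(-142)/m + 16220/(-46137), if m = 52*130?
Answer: 10320613/1845480 ≈ 5.5924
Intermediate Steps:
H(A) = -147 + 2*A² (H(A) = (A² + A²) - 147 = 2*A² - 147 = -147 + 2*A²)
m = 6760
H(-142)/m + 16220/(-46137) = (-147 + 2*(-142)²)/6760 + 16220/(-46137) = (-147 + 2*20164)*(1/6760) + 16220*(-1/46137) = (-147 + 40328)*(1/6760) - 16220/46137 = 40181*(1/6760) - 16220/46137 = 40181/6760 - 16220/46137 = 10320613/1845480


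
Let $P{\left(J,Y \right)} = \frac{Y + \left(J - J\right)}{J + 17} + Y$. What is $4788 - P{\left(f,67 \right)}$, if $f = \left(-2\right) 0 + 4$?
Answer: $\frac{99074}{21} \approx 4717.8$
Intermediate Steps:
$f = 4$ ($f = 0 + 4 = 4$)
$P{\left(J,Y \right)} = Y + \frac{Y}{17 + J}$ ($P{\left(J,Y \right)} = \frac{Y + 0}{17 + J} + Y = \frac{Y}{17 + J} + Y = Y + \frac{Y}{17 + J}$)
$4788 - P{\left(f,67 \right)} = 4788 - \frac{67 \left(18 + 4\right)}{17 + 4} = 4788 - 67 \cdot \frac{1}{21} \cdot 22 = 4788 - \frac{1474}{21} = \frac{99074}{21}$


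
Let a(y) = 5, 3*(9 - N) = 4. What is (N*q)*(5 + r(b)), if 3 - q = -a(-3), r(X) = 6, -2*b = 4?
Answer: 2024/3 ≈ 674.67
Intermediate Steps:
b = -2 (b = -½*4 = -2)
N = 23/3 (N = 9 - ⅓*4 = 9 - 4/3 = 23/3 ≈ 7.6667)
q = 8 (q = 3 - (-1)*5 = 3 - 1*(-5) = 3 + 5 = 8)
(N*q)*(5 + r(b)) = ((23/3)*8)*(5 + 6) = (184/3)*11 = 2024/3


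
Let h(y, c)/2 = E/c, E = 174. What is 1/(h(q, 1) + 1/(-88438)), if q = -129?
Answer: 88438/30776423 ≈ 0.0028736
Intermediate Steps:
h(y, c) = 348/c (h(y, c) = 2*(174/c) = 348/c)
1/(h(q, 1) + 1/(-88438)) = 1/(348/1 + 1/(-88438)) = 1/(348*1 - 1/88438) = 1/(348 - 1/88438) = 1/(30776423/88438) = 88438/30776423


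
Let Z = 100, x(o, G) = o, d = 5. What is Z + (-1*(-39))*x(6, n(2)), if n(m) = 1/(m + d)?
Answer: 334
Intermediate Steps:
n(m) = 1/(5 + m) (n(m) = 1/(m + 5) = 1/(5 + m))
Z + (-1*(-39))*x(6, n(2)) = 100 - 1*(-39)*6 = 100 + 39*6 = 100 + 234 = 334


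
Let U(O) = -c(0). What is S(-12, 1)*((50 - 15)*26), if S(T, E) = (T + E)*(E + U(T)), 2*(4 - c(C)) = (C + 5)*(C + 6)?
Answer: -120120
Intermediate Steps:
c(C) = 4 - (5 + C)*(6 + C)/2 (c(C) = 4 - (C + 5)*(C + 6)/2 = 4 - (5 + C)*(6 + C)/2)
U(O) = 11 (U(O) = -(-11 - 11/2*0 - ½*0²) = -(-11 + 0 - ½*0) = -(-11 + 0 + 0) = -1*(-11) = 11)
S(T, E) = (11 + E)*(E + T) (S(T, E) = (T + E)*(E + 11) = (E + T)*(11 + E) = (11 + E)*(E + T))
S(-12, 1)*((50 - 15)*26) = (1² + 11*1 + 11*(-12) + 1*(-12))*((50 - 15)*26) = (1 + 11 - 132 - 12)*(35*26) = -132*910 = -120120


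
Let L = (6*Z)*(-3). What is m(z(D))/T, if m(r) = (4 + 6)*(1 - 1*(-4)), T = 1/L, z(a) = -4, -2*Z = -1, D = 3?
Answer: -450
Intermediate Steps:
Z = 1/2 (Z = -1/2*(-1) = 1/2 ≈ 0.50000)
L = -9 (L = (6*(1/2))*(-3) = 3*(-3) = -9)
T = -1/9 (T = 1/(-9) = -1/9 ≈ -0.11111)
m(r) = 50 (m(r) = 10*(1 + 4) = 10*5 = 50)
m(z(D))/T = 50/(-1/9) = 50*(-9) = -450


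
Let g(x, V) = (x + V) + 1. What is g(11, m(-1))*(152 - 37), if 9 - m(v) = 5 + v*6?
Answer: 2530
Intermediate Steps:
m(v) = 4 - 6*v (m(v) = 9 - (5 + v*6) = 9 - (5 + 6*v) = 9 + (-5 - 6*v) = 4 - 6*v)
g(x, V) = 1 + V + x (g(x, V) = (V + x) + 1 = 1 + V + x)
g(11, m(-1))*(152 - 37) = (1 + (4 - 6*(-1)) + 11)*(152 - 37) = (1 + (4 + 6) + 11)*115 = (1 + 10 + 11)*115 = 22*115 = 2530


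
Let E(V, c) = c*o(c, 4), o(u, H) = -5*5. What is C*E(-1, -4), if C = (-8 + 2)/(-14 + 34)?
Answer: -30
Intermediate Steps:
o(u, H) = -25
E(V, c) = -25*c (E(V, c) = c*(-25) = -25*c)
C = -3/10 (C = -6/20 = -6*1/20 = -3/10 ≈ -0.30000)
C*E(-1, -4) = -(-15)*(-4)/2 = -3/10*100 = -30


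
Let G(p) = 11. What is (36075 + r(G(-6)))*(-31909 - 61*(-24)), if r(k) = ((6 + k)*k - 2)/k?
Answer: -12086969450/11 ≈ -1.0988e+9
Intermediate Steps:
r(k) = (-2 + k*(6 + k))/k (r(k) = (k*(6 + k) - 2)/k = (-2 + k*(6 + k))/k)
(36075 + r(G(-6)))*(-31909 - 61*(-24)) = (36075 + (6 + 11 - 2/11))*(-31909 - 61*(-24)) = (36075 + (6 + 11 - 2*1/11))*(-31909 + 1464) = (36075 + (6 + 11 - 2/11))*(-30445) = (36075 + 185/11)*(-30445) = (397010/11)*(-30445) = -12086969450/11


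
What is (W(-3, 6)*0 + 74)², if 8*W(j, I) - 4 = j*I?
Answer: 5476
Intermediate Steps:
W(j, I) = ½ + I*j/8 (W(j, I) = ½ + (j*I)/8 = ½ + (I*j)/8 = ½ + I*j/8)
(W(-3, 6)*0 + 74)² = ((½ + (⅛)*6*(-3))*0 + 74)² = ((½ - 9/4)*0 + 74)² = (-7/4*0 + 74)² = (0 + 74)² = 74² = 5476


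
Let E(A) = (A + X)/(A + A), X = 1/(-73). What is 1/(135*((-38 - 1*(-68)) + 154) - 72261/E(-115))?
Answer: -4198/502352775 ≈ -8.3567e-6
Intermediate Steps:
X = -1/73 ≈ -0.013699
E(A) = (-1/73 + A)/(2*A) (E(A) = (A - 1/73)/(A + A) = (-1/73 + A)/((2*A)) = (-1/73 + A)*(1/(2*A)) = (-1/73 + A)/(2*A))
1/(135*((-38 - 1*(-68)) + 154) - 72261/E(-115)) = 1/(135*((-38 - 1*(-68)) + 154) - 72261*(-16790/(-1 + 73*(-115)))) = 1/(135*((-38 + 68) + 154) - 72261*(-16790/(-1 - 8395))) = 1/(135*(30 + 154) - 72261/((1/146)*(-1/115)*(-8396))) = 1/(135*184 - 72261/4198/8395) = 1/(24840 - 72261*8395/4198) = 1/(24840 - 606631095/4198) = 1/(-502352775/4198) = -4198/502352775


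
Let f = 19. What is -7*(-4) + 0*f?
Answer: 28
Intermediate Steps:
-7*(-4) + 0*f = -7*(-4) + 0*19 = 28 + 0 = 28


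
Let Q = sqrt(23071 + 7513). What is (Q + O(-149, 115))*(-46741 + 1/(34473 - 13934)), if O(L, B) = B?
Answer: -4800066990/893 - 1920026796*sqrt(7646)/20539 ≈ -1.3549e+7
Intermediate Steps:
Q = 2*sqrt(7646) (Q = sqrt(30584) = 2*sqrt(7646) ≈ 174.88)
(Q + O(-149, 115))*(-46741 + 1/(34473 - 13934)) = (2*sqrt(7646) + 115)*(-46741 + 1/(34473 - 13934)) = (115 + 2*sqrt(7646))*(-46741 + 1/20539) = (115 + 2*sqrt(7646))*(-960013398/20539) = -4800066990/893 - 1920026796*sqrt(7646)/20539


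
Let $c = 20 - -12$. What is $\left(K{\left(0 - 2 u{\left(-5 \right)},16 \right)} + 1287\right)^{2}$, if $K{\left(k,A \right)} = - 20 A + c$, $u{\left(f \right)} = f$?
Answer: $998001$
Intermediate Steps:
$c = 32$ ($c = 20 + 12 = 32$)
$K{\left(k,A \right)} = 32 - 20 A$ ($K{\left(k,A \right)} = - 20 A + 32 = 32 - 20 A$)
$\left(K{\left(0 - 2 u{\left(-5 \right)},16 \right)} + 1287\right)^{2} = \left(\left(32 - 320\right) + 1287\right)^{2} = \left(-288 + 1287\right)^{2} = 999^{2} = 998001$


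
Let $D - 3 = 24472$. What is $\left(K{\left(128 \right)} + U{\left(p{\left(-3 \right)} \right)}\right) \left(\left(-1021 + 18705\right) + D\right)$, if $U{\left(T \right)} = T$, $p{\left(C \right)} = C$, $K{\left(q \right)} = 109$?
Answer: $4468854$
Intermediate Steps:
$D = 24475$ ($D = 3 + 24472 = 24475$)
$\left(K{\left(128 \right)} + U{\left(p{\left(-3 \right)} \right)}\right) \left(\left(-1021 + 18705\right) + D\right) = \left(109 - 3\right) \left(\left(-1021 + 18705\right) + 24475\right) = 106 \left(17684 + 24475\right) = 106 \cdot 42159 = 4468854$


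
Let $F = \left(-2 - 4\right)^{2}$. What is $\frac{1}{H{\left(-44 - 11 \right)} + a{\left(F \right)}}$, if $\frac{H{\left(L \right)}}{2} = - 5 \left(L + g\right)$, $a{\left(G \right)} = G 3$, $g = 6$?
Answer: $\frac{1}{598} \approx 0.0016722$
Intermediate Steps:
$F = 36$ ($F = \left(-6\right)^{2} = 36$)
$a{\left(G \right)} = 3 G$
$H{\left(L \right)} = -60 - 10 L$ ($H{\left(L \right)} = 2 \left(- 5 \left(L + 6\right)\right) = 2 \left(- 5 \left(6 + L\right)\right) = 2 \left(-30 - 5 L\right) = -60 - 10 L$)
$\frac{1}{H{\left(-44 - 11 \right)} + a{\left(F \right)}} = \frac{1}{\left(-60 - 10 \left(-44 - 11\right)\right) + 3 \cdot 36} = \frac{1}{\left(-60 - 10 \left(-44 - 11\right)\right) + 108} = \frac{1}{\left(-60 - -550\right) + 108} = \frac{1}{\left(-60 + 550\right) + 108} = \frac{1}{490 + 108} = \frac{1}{598}$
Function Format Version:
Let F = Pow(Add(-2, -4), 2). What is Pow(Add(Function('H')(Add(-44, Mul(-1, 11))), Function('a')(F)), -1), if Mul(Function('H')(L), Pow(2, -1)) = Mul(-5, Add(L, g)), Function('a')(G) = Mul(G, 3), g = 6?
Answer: Rational(1, 598) ≈ 0.0016722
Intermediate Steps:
F = 36 (F = Pow(-6, 2) = 36)
Function('a')(G) = Mul(3, G)
Function('H')(L) = Add(-60, Mul(-10, L)) (Function('H')(L) = Mul(2, Mul(-5, Add(L, 6))) = Mul(2, Mul(-5, Add(6, L))) = Mul(2, Add(-30, Mul(-5, L))) = Add(-60, Mul(-10, L)))
Pow(Add(Function('H')(Add(-44, Mul(-1, 11))), Function('a')(F)), -1) = Pow(Add(Add(-60, Mul(-10, Add(-44, Mul(-1, 11)))), Mul(3, 36)), -1) = Pow(Add(Add(-60, Mul(-10, Add(-44, -11))), 108), -1) = Pow(Add(Add(-60, Mul(-10, -55)), 108), -1) = Pow(Add(Add(-60, 550), 108), -1) = Pow(Add(490, 108), -1) = Pow(598, -1) = Rational(1, 598)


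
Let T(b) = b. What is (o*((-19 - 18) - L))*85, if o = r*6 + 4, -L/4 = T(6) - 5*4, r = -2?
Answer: 63240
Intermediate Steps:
L = 56 (L = -4*(6 - 5*4) = -4*(6 - 20) = -4*(-14) = 56)
o = -8 (o = -2*6 + 4 = -12 + 4 = -8)
(o*((-19 - 18) - L))*85 = -8*((-19 - 18) - 1*56)*85 = -8*(-37 - 56)*85 = -8*(-93)*85 = 744*85 = 63240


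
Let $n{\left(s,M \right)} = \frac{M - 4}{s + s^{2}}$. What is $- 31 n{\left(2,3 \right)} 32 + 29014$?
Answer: $\frac{87538}{3} \approx 29179.0$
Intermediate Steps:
$n{\left(s,M \right)} = \frac{-4 + M}{s + s^{2}}$
$- 31 n{\left(2,3 \right)} 32 + 29014 = - 31 \frac{-4 + 3}{2 \left(1 + 2\right)} 32 + 29014 = - 31 \cdot \frac{1}{2} \cdot \frac{1}{3} \left(-1\right) 32 + 29014 = \left(-31\right) \left(- \frac{1}{6}\right) 32 + 29014 = \frac{31}{6} \cdot 32 + 29014 = \frac{496}{3} + 29014 = \frac{87538}{3}$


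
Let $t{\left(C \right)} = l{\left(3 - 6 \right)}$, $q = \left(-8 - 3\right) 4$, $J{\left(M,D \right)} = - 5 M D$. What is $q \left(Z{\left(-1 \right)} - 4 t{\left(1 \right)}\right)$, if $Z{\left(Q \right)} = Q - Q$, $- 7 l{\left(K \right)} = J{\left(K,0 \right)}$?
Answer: $0$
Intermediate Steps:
$J{\left(M,D \right)} = - 5 D M$
$l{\left(K \right)} = 0$ ($l{\left(K \right)} = - \frac{\left(-5\right) 0 K}{7} = \left(- \frac{1}{7}\right) 0 = 0$)
$q = -44$ ($q = \left(-11\right) 4 = -44$)
$t{\left(C \right)} = 0$
$Z{\left(Q \right)} = 0$
$q \left(Z{\left(-1 \right)} - 4 t{\left(1 \right)}\right) = - 44 \left(0 - 0\right) = - 44 \left(0 + 0\right) = \left(-44\right) 0 = 0$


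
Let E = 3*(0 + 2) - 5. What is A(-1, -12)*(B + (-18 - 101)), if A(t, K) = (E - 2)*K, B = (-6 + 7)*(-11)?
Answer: -1560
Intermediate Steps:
E = 1 (E = 3*2 - 5 = 6 - 5 = 1)
B = -11 (B = 1*(-11) = -11)
A(t, K) = -K (A(t, K) = (1 - 2)*K = -K)
A(-1, -12)*(B + (-18 - 101)) = (-1*(-12))*(-11 + (-18 - 101)) = 12*(-11 - 119) = 12*(-130) = -1560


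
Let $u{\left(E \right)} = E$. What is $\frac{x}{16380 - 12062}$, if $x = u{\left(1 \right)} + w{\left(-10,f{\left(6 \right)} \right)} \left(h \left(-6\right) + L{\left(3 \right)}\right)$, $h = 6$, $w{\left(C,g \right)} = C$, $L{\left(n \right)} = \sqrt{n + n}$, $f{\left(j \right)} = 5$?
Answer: $\frac{361}{4318} - \frac{5 \sqrt{6}}{2159} \approx 0.077931$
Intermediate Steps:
$L{\left(n \right)} = \sqrt{2} \sqrt{n}$ ($L{\left(n \right)} = \sqrt{2 n} = \sqrt{2} \sqrt{n}$)
$x = 361 - 10 \sqrt{6}$ ($x = 1 - 10 \left(6 \left(-6\right) + \sqrt{2} \sqrt{3}\right) = 1 - 10 \left(-36 + \sqrt{6}\right) = 1 + \left(360 - 10 \sqrt{6}\right) = 361 - 10 \sqrt{6} \approx 336.5$)
$\frac{x}{16380 - 12062} = \frac{361 - 10 \sqrt{6}}{16380 - 12062} = \frac{361 - 10 \sqrt{6}}{4318} = \left(361 - 10 \sqrt{6}\right) \frac{1}{4318} = \frac{361}{4318} - \frac{5 \sqrt{6}}{2159}$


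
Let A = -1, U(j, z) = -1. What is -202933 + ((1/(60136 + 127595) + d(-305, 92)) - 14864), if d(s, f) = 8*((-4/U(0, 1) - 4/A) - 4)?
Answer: -40881241214/187731 ≈ -2.1777e+5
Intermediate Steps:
d(s, f) = 32 (d(s, f) = 8*((-4/(-1) - 4/(-1)) - 4) = 8*((-4*(-1) - 4*(-1)) - 4) = 8*((4 + 4) - 4) = 8*(8 - 4) = 8*4 = 32)
-202933 + ((1/(60136 + 127595) + d(-305, 92)) - 14864) = -202933 + ((1/(60136 + 127595) + 32) - 14864) = -202933 + ((1/187731 + 32) - 14864) = -202933 + (6007393/187731 - 14864) = -202933 - 2784426191/187731 = -40881241214/187731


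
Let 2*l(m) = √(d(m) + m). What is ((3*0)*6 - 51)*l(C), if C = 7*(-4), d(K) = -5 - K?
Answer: -51*I*√5/2 ≈ -57.02*I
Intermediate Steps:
C = -28
l(m) = I*√5/2 (l(m) = √((-5 - m) + m)/2 = √(-5)/2 = (I*√5)/2 = I*√5/2)
((3*0)*6 - 51)*l(C) = ((3*0)*6 - 51)*(I*√5/2) = (0*6 - 51)*(I*√5/2) = (0 - 51)*(I*√5/2) = -51*I*√5/2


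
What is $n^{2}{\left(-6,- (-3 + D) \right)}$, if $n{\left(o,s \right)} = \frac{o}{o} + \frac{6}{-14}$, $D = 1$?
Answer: $\frac{16}{49} \approx 0.32653$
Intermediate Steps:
$n{\left(o,s \right)} = \frac{4}{7}$ ($n{\left(o,s \right)} = 1 + 6 \left(- \frac{1}{14}\right) = 1 - \frac{3}{7} = \frac{4}{7}$)
$n^{2}{\left(-6,- (-3 + D) \right)} = \left(\frac{4}{7}\right)^{2} = \frac{16}{49}$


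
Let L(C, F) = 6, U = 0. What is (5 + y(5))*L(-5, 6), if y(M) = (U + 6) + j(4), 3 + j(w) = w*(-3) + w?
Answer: 0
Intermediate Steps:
j(w) = -3 - 2*w (j(w) = -3 + (w*(-3) + w) = -3 + (-3*w + w) = -3 - 2*w)
y(M) = -5 (y(M) = (0 + 6) + (-3 - 2*4) = 6 + (-3 - 8) = 6 - 11 = -5)
(5 + y(5))*L(-5, 6) = (5 - 5)*6 = 0*6 = 0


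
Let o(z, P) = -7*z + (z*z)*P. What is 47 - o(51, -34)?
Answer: 88838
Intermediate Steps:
o(z, P) = -7*z + P*z² (o(z, P) = -7*z + z²*P = -7*z + P*z²)
47 - o(51, -34) = 47 - 51*(-7 - 34*51) = 47 - 51*(-7 - 1734) = 47 - 51*(-1741) = 47 - 1*(-88791) = 47 + 88791 = 88838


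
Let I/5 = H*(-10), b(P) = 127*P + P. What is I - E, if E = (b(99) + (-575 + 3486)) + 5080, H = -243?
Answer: -8513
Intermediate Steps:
b(P) = 128*P
I = 12150 (I = 5*(-243*(-10)) = 5*2430 = 12150)
E = 20663 (E = (128*99 + (-575 + 3486)) + 5080 = (12672 + 2911) + 5080 = 15583 + 5080 = 20663)
I - E = 12150 - 1*20663 = 12150 - 20663 = -8513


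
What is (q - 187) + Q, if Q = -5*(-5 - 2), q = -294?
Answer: -446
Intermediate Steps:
Q = 35 (Q = -5*(-7) = 35)
(q - 187) + Q = (-294 - 187) + 35 = -481 + 35 = -446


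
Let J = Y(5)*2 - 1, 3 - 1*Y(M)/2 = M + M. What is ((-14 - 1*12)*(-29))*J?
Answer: -21866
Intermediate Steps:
Y(M) = 6 - 4*M (Y(M) = 6 - 2*(M + M) = 6 - 4*M)
J = -29 (J = (6 - 4*5)*2 - 1 = (6 - 20)*2 - 1 = -14*2 - 1 = -28 - 1 = -29)
((-14 - 1*12)*(-29))*J = ((-14 - 1*12)*(-29))*(-29) = ((-14 - 12)*(-29))*(-29) = -26*(-29)*(-29) = 754*(-29) = -21866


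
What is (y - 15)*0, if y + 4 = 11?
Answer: 0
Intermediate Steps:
y = 7 (y = -4 + 11 = 7)
(y - 15)*0 = (7 - 15)*0 = -8*0 = 0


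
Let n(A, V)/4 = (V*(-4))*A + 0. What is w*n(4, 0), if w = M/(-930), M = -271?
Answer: 0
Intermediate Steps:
n(A, V) = -16*A*V (n(A, V) = 4*((V*(-4))*A + 0) = 4*((-4*V)*A + 0) = 4*(-4*A*V + 0) = 4*(-4*A*V) = -16*A*V)
w = 271/930 (w = -271/(-930) = -271*(-1/930) = 271/930 ≈ 0.29140)
w*n(4, 0) = 271*(-16*4*0)/930 = (271/930)*0 = 0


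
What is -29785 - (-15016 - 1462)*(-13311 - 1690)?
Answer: -247216263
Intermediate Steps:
-29785 - (-15016 - 1462)*(-13311 - 1690) = -29785 - (-16478)*(-15001) = -29785 - 1*247186478 = -29785 - 247186478 = -247216263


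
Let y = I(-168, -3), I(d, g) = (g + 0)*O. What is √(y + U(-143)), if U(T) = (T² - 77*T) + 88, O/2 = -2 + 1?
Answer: 3*√3506 ≈ 177.63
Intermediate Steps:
O = -2 (O = 2*(-2 + 1) = 2*(-1) = -2)
U(T) = 88 + T² - 77*T
I(d, g) = -2*g (I(d, g) = (g + 0)*(-2) = g*(-2) = -2*g)
y = 6 (y = -2*(-3) = 6)
√(y + U(-143)) = √(6 + (88 + (-143)² - 77*(-143))) = √(6 + (88 + 20449 + 11011)) = √(6 + 31548) = √31554 = 3*√3506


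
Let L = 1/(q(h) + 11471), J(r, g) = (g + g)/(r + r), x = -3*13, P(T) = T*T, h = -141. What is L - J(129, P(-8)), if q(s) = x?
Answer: -731519/1474728 ≈ -0.49604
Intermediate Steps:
P(T) = T**2
x = -39
J(r, g) = g/r (J(r, g) = (2*g)/((2*r)) = (2*g)*(1/(2*r)) = g/r)
q(s) = -39
L = 1/11432 (L = 1/(-39 + 11471) = 1/11432 ≈ 8.7474e-5)
L - J(129, P(-8)) = 1/11432 - (-8)**2/129 = 1/11432 - 64/129 = -731519/1474728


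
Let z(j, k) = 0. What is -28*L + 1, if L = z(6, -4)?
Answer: 1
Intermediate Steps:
L = 0
-28*L + 1 = -28*0 + 1 = 0 + 1 = 1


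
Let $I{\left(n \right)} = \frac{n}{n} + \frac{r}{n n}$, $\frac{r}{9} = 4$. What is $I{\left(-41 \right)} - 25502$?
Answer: $- \frac{42867145}{1681} \approx -25501.0$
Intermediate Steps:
$r = 36$ ($r = 9 \cdot 4 = 36$)
$I{\left(n \right)} = 1 + \frac{36}{n^{2}}$ ($I{\left(n \right)} = \frac{n}{n} + \frac{36}{n n} = 1 + \frac{36}{n^{2}}$)
$I{\left(-41 \right)} - 25502 = \left(1 + \frac{36}{1681}\right) - 25502 = \frac{1717}{1681} - 25502 = - \frac{42867145}{1681}$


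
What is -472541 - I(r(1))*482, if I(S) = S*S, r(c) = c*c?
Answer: -473023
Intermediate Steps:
r(c) = c**2
I(S) = S**2
-472541 - I(r(1))*482 = -472541 - (1**2)**2*482 = -472541 - 1**2*482 = -472541 - 482 = -473023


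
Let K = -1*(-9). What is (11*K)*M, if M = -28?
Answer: -2772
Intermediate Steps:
K = 9
(11*K)*M = (11*9)*(-28) = 99*(-28) = -2772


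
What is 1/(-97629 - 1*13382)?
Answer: -1/111011 ≈ -9.0081e-6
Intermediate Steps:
1/(-97629 - 1*13382) = 1/(-97629 - 13382) = 1/(-111011) = -1/111011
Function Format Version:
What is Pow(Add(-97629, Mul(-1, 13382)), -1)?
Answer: Rational(-1, 111011) ≈ -9.0081e-6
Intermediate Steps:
Pow(Add(-97629, Mul(-1, 13382)), -1) = Pow(Add(-97629, -13382), -1) = Pow(-111011, -1) = Rational(-1, 111011)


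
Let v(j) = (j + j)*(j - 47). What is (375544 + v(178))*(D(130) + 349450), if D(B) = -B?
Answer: 147475917600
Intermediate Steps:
v(j) = 2*j*(-47 + j) (v(j) = (2*j)*(-47 + j) = 2*j*(-47 + j))
(375544 + v(178))*(D(130) + 349450) = (375544 + 2*178*(-47 + 178))*(-1*130 + 349450) = (375544 + 2*178*131)*(-130 + 349450) = (375544 + 46636)*349320 = 422180*349320 = 147475917600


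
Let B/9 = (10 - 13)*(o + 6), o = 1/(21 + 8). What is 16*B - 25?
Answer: -76325/29 ≈ -2631.9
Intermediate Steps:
o = 1/29 ≈ 0.034483
B = -4725/29 (B = 9*((10 - 13)*(1/29 + 6)) = 9*(-3*175/29) = 9*(-525/29) = -4725/29 ≈ -162.93)
16*B - 25 = 16*(-4725/29) - 25 = -75600/29 - 25 = -76325/29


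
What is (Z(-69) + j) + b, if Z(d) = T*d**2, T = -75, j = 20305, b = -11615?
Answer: -348385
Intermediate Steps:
Z(d) = -75*d**2
(Z(-69) + j) + b = (-75*(-69)**2 + 20305) - 11615 = (-75*4761 + 20305) - 11615 = (-357075 + 20305) - 11615 = -336770 - 11615 = -348385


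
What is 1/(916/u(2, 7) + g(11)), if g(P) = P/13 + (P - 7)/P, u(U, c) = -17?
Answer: -2431/128047 ≈ -0.018985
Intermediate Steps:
g(P) = P/13 + (-7 + P)/P (g(P) = P*(1/13) + (-7 + P)/P = P/13 + (-7 + P)/P)
1/(916/u(2, 7) + g(11)) = 1/(916/(-17) + (1 - 7/11 + (1/13)*11)) = 1/(916*(-1/17) + (1 - 7*1/11 + 11/13)) = 1/(-916/17 + (1 - 7/11 + 11/13)) = 1/(-916/17 + 173/143) = 1/(-128047/2431) = -2431/128047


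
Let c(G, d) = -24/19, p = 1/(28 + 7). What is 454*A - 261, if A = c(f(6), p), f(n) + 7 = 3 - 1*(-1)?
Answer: -15855/19 ≈ -834.47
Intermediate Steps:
f(n) = -3 (f(n) = -7 + (3 - 1*(-1)) = -7 + (3 + 1) = -7 + 4 = -3)
p = 1/35 ≈ 0.028571
c(G, d) = -24/19 (c(G, d) = -24*1/19 = -24/19)
A = -24/19 ≈ -1.2632
454*A - 261 = 454*(-24/19) - 261 = -10896/19 - 261 = -15855/19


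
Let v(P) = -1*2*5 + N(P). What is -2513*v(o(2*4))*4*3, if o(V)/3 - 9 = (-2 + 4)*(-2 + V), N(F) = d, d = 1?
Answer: 271404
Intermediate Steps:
N(F) = 1
o(V) = 15 + 6*V (o(V) = 27 + 3*((-2 + 4)*(-2 + V)) = 27 + 3*(2*(-2 + V)) = 27 + 3*(-4 + 2*V) = 27 + (-12 + 6*V) = 15 + 6*V)
v(P) = -9 (v(P) = -1*2*5 + 1 = -2*5 + 1 = -10 + 1 = -9)
-2513*v(o(2*4))*4*3 = -2513*(-9*4)*3 = -(-90468)*3 = -2513*(-108) = 271404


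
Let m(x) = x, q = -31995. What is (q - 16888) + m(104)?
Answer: -48779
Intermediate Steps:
(q - 16888) + m(104) = (-31995 - 16888) + 104 = -48883 + 104 = -48779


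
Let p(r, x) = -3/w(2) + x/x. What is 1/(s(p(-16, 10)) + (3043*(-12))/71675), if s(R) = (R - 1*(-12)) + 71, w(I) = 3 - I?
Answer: 71675/5769159 ≈ 0.012424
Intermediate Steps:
p(r, x) = -2 (p(r, x) = -3/(3 - 1*2) + x/x = -3/(3 - 2) + 1 = -3/1 + 1 = -3*1 + 1 = -3 + 1 = -2)
s(R) = 83 + R (s(R) = (R + 12) + 71 = (12 + R) + 71 = 83 + R)
1/(s(p(-16, 10)) + (3043*(-12))/71675) = 1/((83 - 2) + (3043*(-12))/71675) = 1/(81 - 36516*1/71675) = 1/(81 - 36516/71675) = 1/(5769159/71675) = 71675/5769159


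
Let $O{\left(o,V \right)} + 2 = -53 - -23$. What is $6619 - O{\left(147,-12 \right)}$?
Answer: $6651$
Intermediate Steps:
$O{\left(o,V \right)} = -32$ ($O{\left(o,V \right)} = -2 - 30 = -32$)
$6619 - O{\left(147,-12 \right)} = 6619 - -32 = 6619 + 32 = 6651$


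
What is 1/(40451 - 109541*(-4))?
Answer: 1/478615 ≈ 2.0894e-6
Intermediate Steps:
1/(40451 - 109541*(-4)) = 1/(40451 + 438164) = 1/478615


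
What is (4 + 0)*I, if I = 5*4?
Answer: 80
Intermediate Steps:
I = 20
(4 + 0)*I = (4 + 0)*20 = 4*20 = 80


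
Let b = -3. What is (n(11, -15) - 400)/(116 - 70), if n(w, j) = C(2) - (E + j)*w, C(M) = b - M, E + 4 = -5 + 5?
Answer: -98/23 ≈ -4.2609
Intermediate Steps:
E = -4 (E = -4 + (-5 + 5) = -4 + 0 = -4)
C(M) = -3 - M
n(w, j) = -5 - w*(-4 + j) (n(w, j) = (-3 - 1*2) - (-4 + j)*w = (-3 - 2) - w*(-4 + j) = -5 - w*(-4 + j))
(n(11, -15) - 400)/(116 - 70) = ((-5 + 4*11 - 1*(-15)*11) - 400)/(116 - 70) = ((-5 + 44 + 165) - 400)/46 = (204 - 400)*(1/46) = -196*1/46 = -98/23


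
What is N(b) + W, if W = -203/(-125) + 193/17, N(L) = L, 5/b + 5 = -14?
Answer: 513319/40375 ≈ 12.714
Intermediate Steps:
b = -5/19 (b = 5/(-5 - 14) = 5/(-19) = 5*(-1/19) = -5/19 ≈ -0.26316)
W = 27576/2125 (W = -203*(-1/125) + 193*(1/17) = 203/125 + 193/17 = 27576/2125 ≈ 12.977)
N(b) + W = -5/19 + 27576/2125 = 513319/40375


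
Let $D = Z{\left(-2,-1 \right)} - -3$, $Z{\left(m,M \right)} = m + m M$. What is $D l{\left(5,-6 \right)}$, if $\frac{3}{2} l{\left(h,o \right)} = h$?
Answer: $10$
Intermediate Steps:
$l{\left(h,o \right)} = \frac{2 h}{3}$
$Z{\left(m,M \right)} = m + M m$
$D = 3$ ($D = - 2 \left(1 - 1\right) - -3 = \left(-2\right) 0 + 3 = 0 + 3 = 3$)
$D l{\left(5,-6 \right)} = 3 \cdot \frac{2}{3} \cdot 5 = 3 \cdot \frac{10}{3} = 10$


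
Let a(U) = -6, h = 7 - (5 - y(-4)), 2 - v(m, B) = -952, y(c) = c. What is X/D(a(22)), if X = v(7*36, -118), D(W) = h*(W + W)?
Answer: 159/4 ≈ 39.750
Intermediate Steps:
v(m, B) = 954 (v(m, B) = 2 - 1*(-952) = 2 + 952 = 954)
h = -2 (h = 7 - (5 - 1*(-4)) = 7 - (5 + 4) = 7 - 1*9 = 7 - 9 = -2)
D(W) = -4*W (D(W) = -2*(W + W) = -4*W)
X = 954
X/D(a(22)) = 954/((-4*(-6))) = 954/24 = 954*(1/24) = 159/4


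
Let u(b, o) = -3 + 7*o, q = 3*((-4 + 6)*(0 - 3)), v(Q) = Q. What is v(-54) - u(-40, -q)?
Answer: -177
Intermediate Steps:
q = -18 (q = 3*(2*(-3)) = 3*(-6) = -18)
v(-54) - u(-40, -q) = -54 - (-3 + 7*(-1*(-18))) = -54 - (-3 + 7*18) = -54 - (-3 + 126) = -54 - 1*123 = -54 - 123 = -177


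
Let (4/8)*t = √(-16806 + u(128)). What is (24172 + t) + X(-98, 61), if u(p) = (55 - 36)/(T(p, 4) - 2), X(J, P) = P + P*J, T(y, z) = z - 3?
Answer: 18255 + 10*I*√673 ≈ 18255.0 + 259.42*I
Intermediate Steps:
T(y, z) = -3 + z
X(J, P) = P + J*P
u(p) = -19 (u(p) = (55 - 36)/((-3 + 4) - 2) = 19/(1 - 2) = 19/(-1) = 19*(-1) = -19)
t = 10*I*√673 (t = 2*√(-16806 - 19) = 2*√(-16825) = 2*(5*I*√673) = 10*I*√673 ≈ 259.42*I)
(24172 + t) + X(-98, 61) = (24172 + 10*I*√673) + 61*(1 - 98) = (24172 + 10*I*√673) + 61*(-97) = (24172 + 10*I*√673) - 5917 = 18255 + 10*I*√673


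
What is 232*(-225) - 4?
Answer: -52204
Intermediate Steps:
232*(-225) - 4 = -52200 - 4 = -52204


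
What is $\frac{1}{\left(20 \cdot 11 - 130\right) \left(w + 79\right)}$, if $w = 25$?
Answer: $\frac{1}{9360} \approx 0.00010684$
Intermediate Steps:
$\frac{1}{\left(20 \cdot 11 - 130\right) \left(w + 79\right)} = \frac{1}{\left(20 \cdot 11 - 130\right) \left(25 + 79\right)} = \frac{1}{\left(220 - 130\right) 104} = \frac{1}{90 \cdot 104} = \frac{1}{9360}$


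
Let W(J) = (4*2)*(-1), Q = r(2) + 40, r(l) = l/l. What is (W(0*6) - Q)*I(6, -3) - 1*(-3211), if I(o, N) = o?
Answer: 2917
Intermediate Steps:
r(l) = 1
Q = 41 (Q = 1 + 40 = 41)
W(J) = -8 (W(J) = 8*(-1) = -8)
(W(0*6) - Q)*I(6, -3) - 1*(-3211) = (-8 - 1*41)*6 - 1*(-3211) = (-8 - 41)*6 + 3211 = -49*6 + 3211 = -294 + 3211 = 2917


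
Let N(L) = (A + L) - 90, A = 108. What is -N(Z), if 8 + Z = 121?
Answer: -131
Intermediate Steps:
Z = 113 (Z = -8 + 121 = 113)
N(L) = 18 + L (N(L) = (108 + L) - 90 = 18 + L)
-N(Z) = -(18 + 113) = -1*131 = -131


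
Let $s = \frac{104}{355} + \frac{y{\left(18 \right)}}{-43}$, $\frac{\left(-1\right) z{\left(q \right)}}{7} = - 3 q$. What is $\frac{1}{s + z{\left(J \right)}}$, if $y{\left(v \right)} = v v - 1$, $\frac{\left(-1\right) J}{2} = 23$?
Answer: $- \frac{15265}{14856183} \approx -0.0010275$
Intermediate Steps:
$J = -46$ ($J = \left(-2\right) 23 = -46$)
$z{\left(q \right)} = 21 q$ ($z{\left(q \right)} = - 7 \left(- 3 q\right) = 21 q$)
$y{\left(v \right)} = -1 + v^{2}$ ($y{\left(v \right)} = v^{2} - 1 = -1 + v^{2}$)
$s = - \frac{110193}{15265}$ ($s = \frac{104}{355} + \frac{-1 + 18^{2}}{-43} = 104 \cdot \frac{1}{355} + \left(-1 + 324\right) \left(- \frac{1}{43}\right) = \frac{104}{355} + 323 \left(- \frac{1}{43}\right) = \frac{104}{355} - \frac{323}{43} = - \frac{110193}{15265} \approx -7.2187$)
$\frac{1}{s + z{\left(J \right)}} = \frac{1}{- \frac{110193}{15265} + 21 \left(-46\right)} = \frac{1}{- \frac{110193}{15265} - 966} = \frac{1}{- \frac{14856183}{15265}} = - \frac{15265}{14856183}$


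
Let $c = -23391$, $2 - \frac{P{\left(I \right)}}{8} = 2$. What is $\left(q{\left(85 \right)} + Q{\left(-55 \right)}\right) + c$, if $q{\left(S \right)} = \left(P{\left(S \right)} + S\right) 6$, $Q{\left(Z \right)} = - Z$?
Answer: $-22826$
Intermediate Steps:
$P{\left(I \right)} = 0$ ($P{\left(I \right)} = 16 - 16 = 0$)
$q{\left(S \right)} = 6 S$ ($q{\left(S \right)} = \left(0 + S\right) 6 = S 6 = 6 S$)
$\left(q{\left(85 \right)} + Q{\left(-55 \right)}\right) + c = \left(6 \cdot 85 - -55\right) - 23391 = \left(510 + 55\right) - 23391 = 565 - 23391 = -22826$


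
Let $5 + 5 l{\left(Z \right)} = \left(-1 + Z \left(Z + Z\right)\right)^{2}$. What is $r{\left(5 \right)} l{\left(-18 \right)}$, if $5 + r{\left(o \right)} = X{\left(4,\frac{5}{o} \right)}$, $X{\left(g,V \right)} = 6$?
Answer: $\frac{418604}{5} \approx 83721.0$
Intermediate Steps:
$r{\left(o \right)} = 1$ ($r{\left(o \right)} = -5 + 6 = 1$)
$l{\left(Z \right)} = -1 + \frac{\left(-1 + 2 Z^{2}\right)^{2}}{5}$ ($l{\left(Z \right)} = -1 + \frac{\left(-1 + Z \left(Z + Z\right)\right)^{2}}{5} = -1 + \frac{\left(-1 + Z 2 Z\right)^{2}}{5} = -1 + \frac{\left(-1 + 2 Z^{2}\right)^{2}}{5}$)
$r{\left(5 \right)} l{\left(-18 \right)} = 1 \left(-1 + \frac{\left(-1 + 2 \left(-18\right)^{2}\right)^{2}}{5}\right) = 1 \left(-1 + \frac{\left(-1 + 2 \cdot 324\right)^{2}}{5}\right) = 1 \left(-1 + \frac{\left(-1 + 648\right)^{2}}{5}\right) = 1 \left(-1 + \frac{647^{2}}{5}\right) = 1 \left(-1 + \frac{1}{5} \cdot 418609\right) = 1 \left(-1 + \frac{418609}{5}\right) = 1 \cdot \frac{418604}{5} = \frac{418604}{5}$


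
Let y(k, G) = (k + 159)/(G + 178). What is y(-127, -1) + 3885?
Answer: 687677/177 ≈ 3885.2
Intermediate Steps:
y(k, G) = (159 + k)/(178 + G)
y(-127, -1) + 3885 = (159 - 127)/(178 - 1) + 3885 = 32/177 + 3885 = 687677/177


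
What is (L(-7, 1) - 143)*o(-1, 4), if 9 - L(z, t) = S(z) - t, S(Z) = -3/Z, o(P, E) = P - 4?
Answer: 4670/7 ≈ 667.14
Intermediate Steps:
o(P, E) = -4 + P
L(z, t) = 9 + t + 3/z (L(z, t) = 9 - (-3/z - t) = 9 - (-t - 3/z) = 9 + (t + 3/z) = 9 + t + 3/z)
(L(-7, 1) - 143)*o(-1, 4) = ((9 + 1 + 3/(-7)) - 143)*(-4 - 1) = ((9 + 1 + 3*(-⅐)) - 143)*(-5) = ((9 + 1 - 3/7) - 143)*(-5) = (67/7 - 143)*(-5) = -934/7*(-5) = 4670/7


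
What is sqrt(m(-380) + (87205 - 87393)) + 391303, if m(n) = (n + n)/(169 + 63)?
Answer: 391303 + 43*I*sqrt(87)/29 ≈ 3.913e+5 + 13.83*I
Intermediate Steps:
m(n) = n/116 (m(n) = (2*n)/232 = (2*n)*(1/232) = n/116)
sqrt(m(-380) + (87205 - 87393)) + 391303 = sqrt((1/116)*(-380) + (87205 - 87393)) + 391303 = sqrt(-95/29 - 188) + 391303 = sqrt(-5547/29) + 391303 = 43*I*sqrt(87)/29 + 391303 = 391303 + 43*I*sqrt(87)/29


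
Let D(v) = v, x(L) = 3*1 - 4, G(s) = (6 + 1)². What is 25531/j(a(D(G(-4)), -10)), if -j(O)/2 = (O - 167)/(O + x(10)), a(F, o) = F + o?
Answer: 485089/128 ≈ 3789.8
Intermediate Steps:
G(s) = 49 (G(s) = 7² = 49)
x(L) = -1 (x(L) = 3 - 4 = -1)
j(O) = -2*(-167 + O)/(-1 + O) (j(O) = -2*(O - 167)/(O - 1) = -2*(-167 + O)/(-1 + O))
25531/j(a(D(G(-4)), -10)) = 25531/((2*(167 - (49 - 10))/(-1 + (49 - 10)))) = 25531/((2*(167 - 1*39)/(-1 + 39))) = 25531/((2*(167 - 39)/38)) = 25531/((2*(1/38)*128)) = 25531/(128/19) = 25531*(19/128) = 485089/128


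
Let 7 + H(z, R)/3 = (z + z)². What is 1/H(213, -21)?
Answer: 1/544407 ≈ 1.8369e-6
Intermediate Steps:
H(z, R) = -21 + 12*z² (H(z, R) = -21 + 3*(z + z)² = -21 + 3*(2*z)² = -21 + 3*(4*z²) = -21 + 12*z²)
1/H(213, -21) = 1/(-21 + 12*213²) = 1/(-21 + 12*45369) = 1/(-21 + 544428) = 1/544407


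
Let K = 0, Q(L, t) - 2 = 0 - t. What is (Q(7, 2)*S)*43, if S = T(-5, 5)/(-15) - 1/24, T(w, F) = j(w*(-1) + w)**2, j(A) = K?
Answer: 0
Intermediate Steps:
Q(L, t) = 2 - t (Q(L, t) = 2 + (0 - t) = 2 - t)
j(A) = 0
T(w, F) = 0 (T(w, F) = 0**2 = 0)
S = -1/24 (S = 0/(-15) - 1/24 = 0*(-1/15) - 1*1/24 = 0 - 1/24 = -1/24 ≈ -0.041667)
(Q(7, 2)*S)*43 = ((2 - 1*2)*(-1/24))*43 = ((2 - 2)*(-1/24))*43 = (0*(-1/24))*43 = 0*43 = 0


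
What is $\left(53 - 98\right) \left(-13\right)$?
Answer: $585$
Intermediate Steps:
$\left(53 - 98\right) \left(-13\right) = \left(-45\right) \left(-13\right) = 585$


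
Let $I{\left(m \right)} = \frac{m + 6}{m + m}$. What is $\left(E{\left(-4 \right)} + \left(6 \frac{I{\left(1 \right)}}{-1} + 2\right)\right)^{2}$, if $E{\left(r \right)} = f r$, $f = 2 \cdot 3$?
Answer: $1849$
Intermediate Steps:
$I{\left(m \right)} = \frac{6 + m}{2 m}$
$f = 6$
$E{\left(r \right)} = 6 r$
$\left(E{\left(-4 \right)} + \left(6 \frac{I{\left(1 \right)}}{-1} + 2\right)\right)^{2} = \left(6 \left(-4\right) + \left(6 \frac{\frac{1}{2} \cdot 1^{-1} \left(6 + 1\right)}{-1} + 2\right)\right)^{2} = \left(-24 + \left(6 \cdot \frac{1}{2} \cdot 1 \cdot 7 \left(-1\right) + 2\right)\right)^{2} = \left(-24 + \left(6 \cdot \frac{7}{2} \left(-1\right) + 2\right)\right)^{2} = \left(-24 + \left(6 \left(- \frac{7}{2}\right) + 2\right)\right)^{2} = \left(-24 + \left(-21 + 2\right)\right)^{2} = \left(-24 - 19\right)^{2} = \left(-43\right)^{2} = 1849$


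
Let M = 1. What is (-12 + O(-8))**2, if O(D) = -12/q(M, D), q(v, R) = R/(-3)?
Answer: 1089/4 ≈ 272.25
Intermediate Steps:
q(v, R) = -R/3 (q(v, R) = R*(-1/3) = -R/3)
O(D) = 36/D (O(D) = -12*(-3/D) = -(-36)/D = 36/D)
(-12 + O(-8))**2 = (-12 + 36/(-8))**2 = (-12 + 36*(-1/8))**2 = (-12 - 9/2)**2 = (-33/2)**2 = 1089/4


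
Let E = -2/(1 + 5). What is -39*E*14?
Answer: 182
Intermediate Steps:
E = -⅓ (E = -2/6 = -2*⅙ = -⅓ ≈ -0.33333)
-39*E*14 = -39*(-⅓)*14 = 13*14 = 182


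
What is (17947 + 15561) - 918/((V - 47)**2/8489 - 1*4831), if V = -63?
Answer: 1373777455474/40998259 ≈ 33508.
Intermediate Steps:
(17947 + 15561) - 918/((V - 47)**2/8489 - 1*4831) = (17947 + 15561) - 918/((-63 - 47)**2/8489 - 1*4831) = 33508 - 918/((-110)**2*(1/8489) - 4831) = 33508 - 918/(12100*(1/8489) - 4831) = 33508 - 918/(12100/8489 - 4831) = 33508 - 918/(-40998259/8489) = 33508 - 918*(-8489/40998259) = 33508 + 7792902/40998259 = 1373777455474/40998259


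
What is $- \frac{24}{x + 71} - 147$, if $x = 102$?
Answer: $- \frac{25455}{173} \approx -147.14$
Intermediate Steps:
$- \frac{24}{x + 71} - 147 = - \frac{24}{102 + 71} - 147 = - \frac{24}{173} - 147 = - \frac{25455}{173}$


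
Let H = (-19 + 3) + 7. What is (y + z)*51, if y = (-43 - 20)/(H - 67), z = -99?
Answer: -380511/76 ≈ -5006.7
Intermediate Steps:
H = -9 (H = -16 + 7 = -9)
y = 63/76 (y = (-43 - 20)/(-9 - 67) = -63/(-76) = -63*(-1/76) = 63/76 ≈ 0.82895)
(y + z)*51 = (63/76 - 99)*51 = -7461/76*51 = -380511/76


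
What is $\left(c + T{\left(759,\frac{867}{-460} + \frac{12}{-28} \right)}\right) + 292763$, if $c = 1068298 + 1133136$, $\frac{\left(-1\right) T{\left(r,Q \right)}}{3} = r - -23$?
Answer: $2491851$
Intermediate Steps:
$T{\left(r,Q \right)} = -69 - 3 r$ ($T{\left(r,Q \right)} = - 3 \left(r - -23\right) = - 3 \left(r + 23\right) = - 3 \left(23 + r\right) = -69 - 3 r$)
$c = 2201434$
$\left(c + T{\left(759,\frac{867}{-460} + \frac{12}{-28} \right)}\right) + 292763 = \left(2201434 - 2346\right) + 292763 = 2199088 + 292763 = 2491851$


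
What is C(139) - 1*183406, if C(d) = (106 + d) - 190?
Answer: -183351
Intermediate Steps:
C(d) = -84 + d
C(139) - 1*183406 = (-84 + 139) - 1*183406 = 55 - 183406 = -183351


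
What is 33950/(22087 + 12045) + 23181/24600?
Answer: 19361713/9995800 ≈ 1.9370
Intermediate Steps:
33950/(22087 + 12045) + 23181/24600 = 33950/34132 + 23181*(1/24600) = 33950*(1/34132) + 7727/8200 = 2425/2438 + 7727/8200 = 19361713/9995800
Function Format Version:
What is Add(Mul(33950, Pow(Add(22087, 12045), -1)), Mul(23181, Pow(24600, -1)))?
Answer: Rational(19361713, 9995800) ≈ 1.9370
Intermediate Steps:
Add(Mul(33950, Pow(Add(22087, 12045), -1)), Mul(23181, Pow(24600, -1))) = Add(Mul(33950, Pow(34132, -1)), Mul(23181, Rational(1, 24600))) = Add(Mul(33950, Rational(1, 34132)), Rational(7727, 8200)) = Add(Rational(2425, 2438), Rational(7727, 8200)) = Rational(19361713, 9995800)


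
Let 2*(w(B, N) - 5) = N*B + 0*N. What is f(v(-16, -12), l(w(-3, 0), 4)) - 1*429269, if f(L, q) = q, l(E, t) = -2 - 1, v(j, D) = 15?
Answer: -429272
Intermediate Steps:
w(B, N) = 5 + B*N/2 (w(B, N) = 5 + (N*B + 0*N)/2 = 5 + (B*N + 0)/2 = 5 + (B*N)/2 = 5 + B*N/2)
l(E, t) = -3
f(v(-16, -12), l(w(-3, 0), 4)) - 1*429269 = -3 - 1*429269 = -3 - 429269 = -429272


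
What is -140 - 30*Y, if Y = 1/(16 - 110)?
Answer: -6565/47 ≈ -139.68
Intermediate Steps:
Y = -1/94 (Y = 1/(-94) = -1/94 ≈ -0.010638)
-140 - 30*Y = -140 - 30*(-1/94) = -140 + 15/47 = -6565/47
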